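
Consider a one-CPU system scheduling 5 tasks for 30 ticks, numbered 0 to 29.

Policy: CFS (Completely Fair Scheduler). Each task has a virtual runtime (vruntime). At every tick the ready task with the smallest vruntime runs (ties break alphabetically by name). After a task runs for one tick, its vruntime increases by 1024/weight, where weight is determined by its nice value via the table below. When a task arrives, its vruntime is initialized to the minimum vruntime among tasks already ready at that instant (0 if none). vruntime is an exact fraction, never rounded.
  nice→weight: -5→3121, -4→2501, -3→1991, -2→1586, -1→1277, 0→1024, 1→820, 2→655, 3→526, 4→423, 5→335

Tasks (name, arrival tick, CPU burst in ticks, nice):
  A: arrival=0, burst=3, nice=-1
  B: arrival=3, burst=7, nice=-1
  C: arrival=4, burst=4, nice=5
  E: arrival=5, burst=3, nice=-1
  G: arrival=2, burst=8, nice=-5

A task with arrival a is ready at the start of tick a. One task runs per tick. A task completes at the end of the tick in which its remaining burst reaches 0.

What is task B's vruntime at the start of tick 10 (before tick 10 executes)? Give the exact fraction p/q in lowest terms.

t=0: vr[A=0] → run A
t=1: vr[A=1024/1277] → run A
t=2: vr[A=2048/1277 G=2048/1277] → run A
t=3: vr[B=2048/1277 G=2048/1277] → run B
t=4: vr[B=3072/1277 C=2048/1277 G=2048/1277] → run C
t=5: vr[B=3072/1277 C=1993728/427795 E=2048/1277 G=2048/1277] → run E
t=6: vr[B=3072/1277 C=1993728/427795 E=3072/1277 G=2048/1277] → run G
t=7: vr[B=3072/1277 C=1993728/427795 E=3072/1277 G=7699456/3985517] → run G
t=8: vr[B=3072/1277 C=1993728/427795 E=3072/1277 G=9007104/3985517] → run G
t=9: vr[B=3072/1277 C=1993728/427795 E=3072/1277 G=10314752/3985517] → run B
t=10: vr[B=4096/1277 C=1993728/427795 E=3072/1277 G=10314752/3985517] → run E
t=11: vr[B=4096/1277 C=1993728/427795 E=4096/1277 G=10314752/3985517] → run G
t=12: vr[B=4096/1277 C=1993728/427795 E=4096/1277 G=11622400/3985517] → run G
t=13: vr[B=4096/1277 C=1993728/427795 E=4096/1277 G=12930048/3985517] → run B
t=14: vr[B=5120/1277 C=1993728/427795 E=4096/1277 G=12930048/3985517] → run E
t=15: vr[B=5120/1277 C=1993728/427795 G=12930048/3985517] → run G
t=16: vr[B=5120/1277 C=1993728/427795 G=14237696/3985517] → run G
t=17: vr[B=5120/1277 C=1993728/427795 G=15545344/3985517] → run G
t=18: vr[B=5120/1277 C=1993728/427795] → run B
t=19: vr[B=6144/1277 C=1993728/427795] → run C
t=20: vr[B=6144/1277 C=3301376/427795] → run B
t=21: vr[B=7168/1277 C=3301376/427795] → run B
t=22: vr[B=8192/1277 C=3301376/427795] → run B
t=23: vr[C=3301376/427795] → run C
t=24: vr[C=4609024/427795] → run C
t=25: (idle)
t=26: (idle)
t=27: (idle)
t=28: (idle)
t=29: (idle)

vruntime(B, start of tick 10) = 4096/1277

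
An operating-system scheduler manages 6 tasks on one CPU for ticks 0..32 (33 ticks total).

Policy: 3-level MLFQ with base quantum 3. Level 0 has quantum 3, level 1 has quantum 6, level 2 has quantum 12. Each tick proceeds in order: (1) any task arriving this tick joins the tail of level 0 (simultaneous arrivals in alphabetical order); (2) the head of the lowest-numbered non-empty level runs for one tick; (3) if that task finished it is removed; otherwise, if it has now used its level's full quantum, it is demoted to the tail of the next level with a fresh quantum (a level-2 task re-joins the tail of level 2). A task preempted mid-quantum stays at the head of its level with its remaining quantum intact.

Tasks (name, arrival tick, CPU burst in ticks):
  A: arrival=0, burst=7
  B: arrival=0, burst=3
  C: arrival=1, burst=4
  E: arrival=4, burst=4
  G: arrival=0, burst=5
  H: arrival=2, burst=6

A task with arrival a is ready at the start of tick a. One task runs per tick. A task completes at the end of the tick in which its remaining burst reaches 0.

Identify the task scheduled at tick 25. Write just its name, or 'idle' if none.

t=0: L0/L1/L2 = ABG/-/- → run A
t=1: L0/L1/L2 = ABGC/-/- → run A
t=2: L0/L1/L2 = ABGCH/-/- → run A
t=3: L0/L1/L2 = BGCH/A/- → run B
t=4: L0/L1/L2 = BGCHE/A/- → run B
t=5: L0/L1/L2 = BGCHE/A/- → run B
t=6: L0/L1/L2 = GCHE/A/- → run G
t=7: L0/L1/L2 = GCHE/A/- → run G
t=8: L0/L1/L2 = GCHE/A/- → run G
t=9: L0/L1/L2 = CHE/AG/- → run C
t=10: L0/L1/L2 = CHE/AG/- → run C
t=11: L0/L1/L2 = CHE/AG/- → run C
t=12: L0/L1/L2 = HE/AGC/- → run H
t=13: L0/L1/L2 = HE/AGC/- → run H
t=14: L0/L1/L2 = HE/AGC/- → run H
t=15: L0/L1/L2 = E/AGCH/- → run E
t=16: L0/L1/L2 = E/AGCH/- → run E
t=17: L0/L1/L2 = E/AGCH/- → run E
t=18: L0/L1/L2 = -/AGCHE/- → run A
t=19: L0/L1/L2 = -/AGCHE/- → run A
t=20: L0/L1/L2 = -/AGCHE/- → run A
t=21: L0/L1/L2 = -/AGCHE/- → run A
t=22: L0/L1/L2 = -/GCHE/- → run G
t=23: L0/L1/L2 = -/GCHE/- → run G
t=24: L0/L1/L2 = -/CHE/- → run C
t=25: L0/L1/L2 = -/HE/- → run H
t=26: L0/L1/L2 = -/HE/- → run H
t=27: L0/L1/L2 = -/HE/- → run H
t=28: L0/L1/L2 = -/E/- → run E
t=29: (idle)
t=30: (idle)
t=31: (idle)
t=32: (idle)

running at tick 25 = H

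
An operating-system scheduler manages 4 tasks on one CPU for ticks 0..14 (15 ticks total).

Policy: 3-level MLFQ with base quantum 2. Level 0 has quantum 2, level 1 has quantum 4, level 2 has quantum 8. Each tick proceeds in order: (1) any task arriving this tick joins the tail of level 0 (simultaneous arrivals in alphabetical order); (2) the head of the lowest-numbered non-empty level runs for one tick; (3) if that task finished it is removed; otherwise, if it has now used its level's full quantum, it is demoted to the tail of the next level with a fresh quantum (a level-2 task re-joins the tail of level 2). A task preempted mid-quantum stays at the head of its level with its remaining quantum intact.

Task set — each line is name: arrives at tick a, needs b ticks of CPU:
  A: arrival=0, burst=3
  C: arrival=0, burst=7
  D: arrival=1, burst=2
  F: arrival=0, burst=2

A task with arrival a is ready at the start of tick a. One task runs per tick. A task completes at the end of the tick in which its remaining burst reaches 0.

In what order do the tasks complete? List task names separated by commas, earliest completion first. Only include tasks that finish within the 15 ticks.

t=0: L0/L1/L2 = ACF/-/- → run A
t=1: L0/L1/L2 = ACFD/-/- → run A
t=2: L0/L1/L2 = CFD/A/- → run C
t=3: L0/L1/L2 = CFD/A/- → run C
t=4: L0/L1/L2 = FD/AC/- → run F
t=5: L0/L1/L2 = FD/AC/- → run F
t=6: L0/L1/L2 = D/AC/- → run D
t=7: L0/L1/L2 = D/AC/- → run D
t=8: L0/L1/L2 = -/AC/- → run A
t=9: L0/L1/L2 = -/C/- → run C
t=10: L0/L1/L2 = -/C/- → run C
t=11: L0/L1/L2 = -/C/- → run C
t=12: L0/L1/L2 = -/C/- → run C
t=13: L0/L1/L2 = -/-/C → run C
t=14: (idle)

completion order = F, D, A, C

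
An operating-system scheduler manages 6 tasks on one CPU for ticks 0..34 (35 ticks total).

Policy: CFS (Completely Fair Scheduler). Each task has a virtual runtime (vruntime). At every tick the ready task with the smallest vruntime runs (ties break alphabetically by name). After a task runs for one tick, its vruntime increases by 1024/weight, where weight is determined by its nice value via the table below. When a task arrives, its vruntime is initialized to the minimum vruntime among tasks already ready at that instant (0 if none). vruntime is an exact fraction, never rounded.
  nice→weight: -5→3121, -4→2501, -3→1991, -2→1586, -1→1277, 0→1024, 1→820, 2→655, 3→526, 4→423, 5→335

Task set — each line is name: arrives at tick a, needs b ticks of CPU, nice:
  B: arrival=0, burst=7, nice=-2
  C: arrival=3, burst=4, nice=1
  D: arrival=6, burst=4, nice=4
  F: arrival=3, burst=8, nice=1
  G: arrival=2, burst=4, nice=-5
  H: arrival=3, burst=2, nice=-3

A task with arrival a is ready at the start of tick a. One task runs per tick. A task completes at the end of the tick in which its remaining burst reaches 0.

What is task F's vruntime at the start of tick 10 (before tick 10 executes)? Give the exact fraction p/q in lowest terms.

t=0: vr[B=0] → run B
t=1: vr[B=512/793] → run B
t=2: vr[B=1024/793 G=1024/793] → run B
t=3: vr[B=1536/793 C=1024/793 F=1024/793 G=1024/793 H=1024/793] → run C
t=4: vr[B=1536/793 C=412928/162565 F=1024/793 G=1024/793 H=1024/793] → run F
t=5: vr[B=1536/793 C=412928/162565 F=412928/162565 G=1024/793 H=1024/793] → run G
t=6: vr[B=1536/793 C=412928/162565 D=1024/793 F=412928/162565 G=4007936/2474953 H=1024/793] → run D
t=7: vr[B=1536/793 C=412928/162565 D=1245184/335439 F=412928/162565 G=4007936/2474953 H=1024/793] → run H
t=8: vr[B=1536/793 C=412928/162565 D=1245184/335439 F=412928/162565 G=4007936/2474953 H=2850816/1578863] → run G
t=9: vr[B=1536/793 C=412928/162565 D=1245184/335439 F=412928/162565 G=4819968/2474953 H=2850816/1578863] → run H
t=10: vr[B=1536/793 C=412928/162565 D=1245184/335439 F=412928/162565 G=4819968/2474953] → run B
t=11: vr[B=2048/793 C=412928/162565 D=1245184/335439 F=412928/162565 G=4819968/2474953] → run G
t=12: vr[B=2048/793 C=412928/162565 D=1245184/335439 F=412928/162565 G=5632000/2474953] → run G
t=13: vr[B=2048/793 C=412928/162565 D=1245184/335439 F=412928/162565] → run C
t=14: vr[B=2048/793 C=615936/162565 D=1245184/335439 F=412928/162565] → run F
t=15: vr[B=2048/793 C=615936/162565 D=1245184/335439 F=615936/162565] → run B
t=16: vr[B=2560/793 C=615936/162565 D=1245184/335439 F=615936/162565] → run B
t=17: vr[B=3072/793 C=615936/162565 D=1245184/335439 F=615936/162565] → run D
t=18: vr[B=3072/793 C=615936/162565 D=2057216/335439 F=615936/162565] → run C
t=19: vr[B=3072/793 C=818944/162565 D=2057216/335439 F=615936/162565] → run F
t=20: vr[B=3072/793 C=818944/162565 D=2057216/335439 F=818944/162565] → run B
t=21: vr[C=818944/162565 D=2057216/335439 F=818944/162565] → run C
t=22: vr[D=2057216/335439 F=818944/162565] → run F
t=23: vr[D=2057216/335439 F=1021952/162565] → run D
t=24: vr[D=956416/111813 F=1021952/162565] → run F
t=25: vr[D=956416/111813 F=244992/32513] → run F
t=26: vr[D=956416/111813 F=1427968/162565] → run D
t=27: vr[F=1427968/162565] → run F
t=28: vr[F=1630976/162565] → run F
t=29: (idle)
t=30: (idle)
t=31: (idle)
t=32: (idle)
t=33: (idle)
t=34: (idle)

vruntime(F, start of tick 10) = 412928/162565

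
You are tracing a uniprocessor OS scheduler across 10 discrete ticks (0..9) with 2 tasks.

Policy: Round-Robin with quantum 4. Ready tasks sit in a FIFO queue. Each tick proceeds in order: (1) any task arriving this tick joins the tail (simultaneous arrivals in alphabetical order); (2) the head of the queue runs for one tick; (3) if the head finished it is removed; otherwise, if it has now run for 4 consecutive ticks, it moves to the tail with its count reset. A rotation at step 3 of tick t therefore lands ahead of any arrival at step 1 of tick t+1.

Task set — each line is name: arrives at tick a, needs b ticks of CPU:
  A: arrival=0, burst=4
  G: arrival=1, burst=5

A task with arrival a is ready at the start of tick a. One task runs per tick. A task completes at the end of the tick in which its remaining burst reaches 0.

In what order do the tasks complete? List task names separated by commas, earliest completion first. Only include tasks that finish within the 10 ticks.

t=0: queue=[A] q_used=0 → run A
t=1: queue=[A,G] q_used=1 → run A
t=2: queue=[A,G] q_used=2 → run A
t=3: queue=[A,G] q_used=3 → run A
t=4: queue=[G] q_used=0 → run G
t=5: queue=[G] q_used=1 → run G
t=6: queue=[G] q_used=2 → run G
t=7: queue=[G] q_used=3 → run G
t=8: queue=[G] q_used=0 → run G
t=9: (idle)

completion order = A, G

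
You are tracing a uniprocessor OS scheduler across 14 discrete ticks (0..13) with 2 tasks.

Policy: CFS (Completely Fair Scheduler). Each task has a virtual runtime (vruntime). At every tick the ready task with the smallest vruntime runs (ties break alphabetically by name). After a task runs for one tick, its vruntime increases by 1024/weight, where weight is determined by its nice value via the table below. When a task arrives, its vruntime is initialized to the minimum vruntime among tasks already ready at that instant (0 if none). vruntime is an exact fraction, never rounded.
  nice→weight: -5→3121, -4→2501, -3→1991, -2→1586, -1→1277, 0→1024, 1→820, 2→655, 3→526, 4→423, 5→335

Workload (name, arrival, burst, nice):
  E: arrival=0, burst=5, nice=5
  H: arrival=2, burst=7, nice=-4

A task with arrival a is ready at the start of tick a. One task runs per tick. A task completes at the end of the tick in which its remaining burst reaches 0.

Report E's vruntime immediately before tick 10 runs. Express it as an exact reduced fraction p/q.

vruntime(E, start of tick 10) = 3072/335

t=0: vr[E=0] → run E
t=1: vr[E=1024/335] → run E
t=2: vr[E=2048/335 H=2048/335] → run E
t=3: vr[E=3072/335 H=2048/335] → run H
t=4: vr[E=3072/335 H=5465088/837835] → run H
t=5: vr[E=3072/335 H=5808128/837835] → run H
t=6: vr[E=3072/335 H=6151168/837835] → run H
t=7: vr[E=3072/335 H=6494208/837835] → run H
t=8: vr[E=3072/335 H=6837248/837835] → run H
t=9: vr[E=3072/335 H=7180288/837835] → run H
t=10: vr[E=3072/335] → run E
t=11: vr[E=4096/335] → run E
t=12: (idle)
t=13: (idle)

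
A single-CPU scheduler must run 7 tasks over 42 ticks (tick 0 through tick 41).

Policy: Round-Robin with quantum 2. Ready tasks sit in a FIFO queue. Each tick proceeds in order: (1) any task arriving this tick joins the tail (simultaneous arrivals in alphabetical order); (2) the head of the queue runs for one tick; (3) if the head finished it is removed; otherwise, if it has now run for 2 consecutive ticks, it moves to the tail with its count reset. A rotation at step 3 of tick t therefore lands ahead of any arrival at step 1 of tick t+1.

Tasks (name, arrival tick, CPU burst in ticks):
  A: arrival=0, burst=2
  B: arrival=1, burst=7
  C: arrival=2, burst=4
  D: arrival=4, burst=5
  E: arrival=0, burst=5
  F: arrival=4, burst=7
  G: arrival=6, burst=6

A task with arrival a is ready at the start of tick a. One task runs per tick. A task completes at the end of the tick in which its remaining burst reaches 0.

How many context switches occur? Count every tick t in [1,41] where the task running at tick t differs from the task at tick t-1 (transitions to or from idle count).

context switches = 20

t=0: queue=[A,E] q_used=0 → run A
t=1: queue=[A,E,B] q_used=1 → run A
t=2: queue=[E,B,C] q_used=0 → run E
t=3: queue=[E,B,C] q_used=1 → run E
t=4: queue=[B,C,E,D,F] q_used=0 → run B
t=5: queue=[B,C,E,D,F] q_used=1 → run B
t=6: queue=[C,E,D,F,B,G] q_used=0 → run C
t=7: queue=[C,E,D,F,B,G] q_used=1 → run C
t=8: queue=[E,D,F,B,G,C] q_used=0 → run E
t=9: queue=[E,D,F,B,G,C] q_used=1 → run E
t=10: queue=[D,F,B,G,C,E] q_used=0 → run D
t=11: queue=[D,F,B,G,C,E] q_used=1 → run D
t=12: queue=[F,B,G,C,E,D] q_used=0 → run F
t=13: queue=[F,B,G,C,E,D] q_used=1 → run F
t=14: queue=[B,G,C,E,D,F] q_used=0 → run B
t=15: queue=[B,G,C,E,D,F] q_used=1 → run B
t=16: queue=[G,C,E,D,F,B] q_used=0 → run G
t=17: queue=[G,C,E,D,F,B] q_used=1 → run G
t=18: queue=[C,E,D,F,B,G] q_used=0 → run C
t=19: queue=[C,E,D,F,B,G] q_used=1 → run C
t=20: queue=[E,D,F,B,G] q_used=0 → run E
t=21: queue=[D,F,B,G] q_used=0 → run D
t=22: queue=[D,F,B,G] q_used=1 → run D
t=23: queue=[F,B,G,D] q_used=0 → run F
t=24: queue=[F,B,G,D] q_used=1 → run F
t=25: queue=[B,G,D,F] q_used=0 → run B
t=26: queue=[B,G,D,F] q_used=1 → run B
t=27: queue=[G,D,F,B] q_used=0 → run G
t=28: queue=[G,D,F,B] q_used=1 → run G
t=29: queue=[D,F,B,G] q_used=0 → run D
t=30: queue=[F,B,G] q_used=0 → run F
t=31: queue=[F,B,G] q_used=1 → run F
t=32: queue=[B,G,F] q_used=0 → run B
t=33: queue=[G,F] q_used=0 → run G
t=34: queue=[G,F] q_used=1 → run G
t=35: queue=[F] q_used=0 → run F
t=36: (idle)
t=37: (idle)
t=38: (idle)
t=39: (idle)
t=40: (idle)
t=41: (idle)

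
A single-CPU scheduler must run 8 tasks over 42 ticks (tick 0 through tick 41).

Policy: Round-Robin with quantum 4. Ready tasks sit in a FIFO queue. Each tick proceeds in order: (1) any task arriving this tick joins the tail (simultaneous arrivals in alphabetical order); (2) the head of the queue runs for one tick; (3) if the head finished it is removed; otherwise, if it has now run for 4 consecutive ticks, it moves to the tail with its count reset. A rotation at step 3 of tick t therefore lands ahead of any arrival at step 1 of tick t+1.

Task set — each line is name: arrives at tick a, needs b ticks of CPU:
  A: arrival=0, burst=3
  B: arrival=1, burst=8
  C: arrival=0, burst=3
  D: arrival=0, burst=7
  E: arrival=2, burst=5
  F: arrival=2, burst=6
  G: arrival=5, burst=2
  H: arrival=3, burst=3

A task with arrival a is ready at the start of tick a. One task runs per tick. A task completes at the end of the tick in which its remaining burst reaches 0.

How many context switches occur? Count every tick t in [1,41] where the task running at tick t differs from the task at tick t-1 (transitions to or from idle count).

t=0: queue=[A,C,D] q_used=0 → run A
t=1: queue=[A,C,D,B] q_used=1 → run A
t=2: queue=[A,C,D,B,E,F] q_used=2 → run A
t=3: queue=[C,D,B,E,F,H] q_used=0 → run C
t=4: queue=[C,D,B,E,F,H] q_used=1 → run C
t=5: queue=[C,D,B,E,F,H,G] q_used=2 → run C
t=6: queue=[D,B,E,F,H,G] q_used=0 → run D
t=7: queue=[D,B,E,F,H,G] q_used=1 → run D
t=8: queue=[D,B,E,F,H,G] q_used=2 → run D
t=9: queue=[D,B,E,F,H,G] q_used=3 → run D
t=10: queue=[B,E,F,H,G,D] q_used=0 → run B
t=11: queue=[B,E,F,H,G,D] q_used=1 → run B
t=12: queue=[B,E,F,H,G,D] q_used=2 → run B
t=13: queue=[B,E,F,H,G,D] q_used=3 → run B
t=14: queue=[E,F,H,G,D,B] q_used=0 → run E
t=15: queue=[E,F,H,G,D,B] q_used=1 → run E
t=16: queue=[E,F,H,G,D,B] q_used=2 → run E
t=17: queue=[E,F,H,G,D,B] q_used=3 → run E
t=18: queue=[F,H,G,D,B,E] q_used=0 → run F
t=19: queue=[F,H,G,D,B,E] q_used=1 → run F
t=20: queue=[F,H,G,D,B,E] q_used=2 → run F
t=21: queue=[F,H,G,D,B,E] q_used=3 → run F
t=22: queue=[H,G,D,B,E,F] q_used=0 → run H
t=23: queue=[H,G,D,B,E,F] q_used=1 → run H
t=24: queue=[H,G,D,B,E,F] q_used=2 → run H
t=25: queue=[G,D,B,E,F] q_used=0 → run G
t=26: queue=[G,D,B,E,F] q_used=1 → run G
t=27: queue=[D,B,E,F] q_used=0 → run D
t=28: queue=[D,B,E,F] q_used=1 → run D
t=29: queue=[D,B,E,F] q_used=2 → run D
t=30: queue=[B,E,F] q_used=0 → run B
t=31: queue=[B,E,F] q_used=1 → run B
t=32: queue=[B,E,F] q_used=2 → run B
t=33: queue=[B,E,F] q_used=3 → run B
t=34: queue=[E,F] q_used=0 → run E
t=35: queue=[F] q_used=0 → run F
t=36: queue=[F] q_used=1 → run F
t=37: (idle)
t=38: (idle)
t=39: (idle)
t=40: (idle)
t=41: (idle)

context switches = 12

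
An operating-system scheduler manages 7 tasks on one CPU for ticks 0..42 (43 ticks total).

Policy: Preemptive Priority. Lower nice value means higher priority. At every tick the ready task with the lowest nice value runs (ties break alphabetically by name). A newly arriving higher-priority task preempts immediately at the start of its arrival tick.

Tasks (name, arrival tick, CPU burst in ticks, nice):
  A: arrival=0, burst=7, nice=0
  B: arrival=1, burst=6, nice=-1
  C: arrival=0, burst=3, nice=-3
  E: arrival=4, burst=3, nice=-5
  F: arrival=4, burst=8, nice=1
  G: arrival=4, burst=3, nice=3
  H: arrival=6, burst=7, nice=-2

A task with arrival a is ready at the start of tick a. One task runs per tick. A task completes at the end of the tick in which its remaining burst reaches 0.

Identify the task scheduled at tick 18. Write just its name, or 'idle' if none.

running at tick 18 = B

t=0: ready={A,C} → run C
t=1: ready={A,B,C} → run C
t=2: ready={A,B,C} → run C
t=3: ready={A,B} → run B
t=4: ready={A,B,E,F,G} → run E
t=5: ready={A,B,E,F,G} → run E
t=6: ready={A,B,E,F,G,H} → run E
t=7: ready={A,B,F,G,H} → run H
t=8: ready={A,B,F,G,H} → run H
t=9: ready={A,B,F,G,H} → run H
t=10: ready={A,B,F,G,H} → run H
t=11: ready={A,B,F,G,H} → run H
t=12: ready={A,B,F,G,H} → run H
t=13: ready={A,B,F,G,H} → run H
t=14: ready={A,B,F,G} → run B
t=15: ready={A,B,F,G} → run B
t=16: ready={A,B,F,G} → run B
t=17: ready={A,B,F,G} → run B
t=18: ready={A,B,F,G} → run B
t=19: ready={A,F,G} → run A
t=20: ready={A,F,G} → run A
t=21: ready={A,F,G} → run A
t=22: ready={A,F,G} → run A
t=23: ready={A,F,G} → run A
t=24: ready={A,F,G} → run A
t=25: ready={A,F,G} → run A
t=26: ready={F,G} → run F
t=27: ready={F,G} → run F
t=28: ready={F,G} → run F
t=29: ready={F,G} → run F
t=30: ready={F,G} → run F
t=31: ready={F,G} → run F
t=32: ready={F,G} → run F
t=33: ready={F,G} → run F
t=34: ready={G} → run G
t=35: ready={G} → run G
t=36: ready={G} → run G
t=37: (idle)
t=38: (idle)
t=39: (idle)
t=40: (idle)
t=41: (idle)
t=42: (idle)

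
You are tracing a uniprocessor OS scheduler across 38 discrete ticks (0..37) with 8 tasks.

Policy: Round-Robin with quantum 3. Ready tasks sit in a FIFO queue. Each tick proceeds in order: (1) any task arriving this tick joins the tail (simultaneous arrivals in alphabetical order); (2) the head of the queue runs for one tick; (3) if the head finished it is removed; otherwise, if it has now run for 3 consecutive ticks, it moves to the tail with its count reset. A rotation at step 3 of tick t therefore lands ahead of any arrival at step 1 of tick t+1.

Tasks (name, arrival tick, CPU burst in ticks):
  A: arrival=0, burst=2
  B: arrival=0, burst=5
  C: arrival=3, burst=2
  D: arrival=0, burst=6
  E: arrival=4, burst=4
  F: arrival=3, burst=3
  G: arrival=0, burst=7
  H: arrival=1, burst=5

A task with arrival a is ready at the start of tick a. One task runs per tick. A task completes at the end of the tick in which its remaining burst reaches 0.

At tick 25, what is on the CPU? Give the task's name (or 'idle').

running at tick 25 = D

t=0: queue=[A,B,D,G] q_used=0 → run A
t=1: queue=[A,B,D,G,H] q_used=1 → run A
t=2: queue=[B,D,G,H] q_used=0 → run B
t=3: queue=[B,D,G,H,C,F] q_used=1 → run B
t=4: queue=[B,D,G,H,C,F,E] q_used=2 → run B
t=5: queue=[D,G,H,C,F,E,B] q_used=0 → run D
t=6: queue=[D,G,H,C,F,E,B] q_used=1 → run D
t=7: queue=[D,G,H,C,F,E,B] q_used=2 → run D
t=8: queue=[G,H,C,F,E,B,D] q_used=0 → run G
t=9: queue=[G,H,C,F,E,B,D] q_used=1 → run G
t=10: queue=[G,H,C,F,E,B,D] q_used=2 → run G
t=11: queue=[H,C,F,E,B,D,G] q_used=0 → run H
t=12: queue=[H,C,F,E,B,D,G] q_used=1 → run H
t=13: queue=[H,C,F,E,B,D,G] q_used=2 → run H
t=14: queue=[C,F,E,B,D,G,H] q_used=0 → run C
t=15: queue=[C,F,E,B,D,G,H] q_used=1 → run C
t=16: queue=[F,E,B,D,G,H] q_used=0 → run F
t=17: queue=[F,E,B,D,G,H] q_used=1 → run F
t=18: queue=[F,E,B,D,G,H] q_used=2 → run F
t=19: queue=[E,B,D,G,H] q_used=0 → run E
t=20: queue=[E,B,D,G,H] q_used=1 → run E
t=21: queue=[E,B,D,G,H] q_used=2 → run E
t=22: queue=[B,D,G,H,E] q_used=0 → run B
t=23: queue=[B,D,G,H,E] q_used=1 → run B
t=24: queue=[D,G,H,E] q_used=0 → run D
t=25: queue=[D,G,H,E] q_used=1 → run D
t=26: queue=[D,G,H,E] q_used=2 → run D
t=27: queue=[G,H,E] q_used=0 → run G
t=28: queue=[G,H,E] q_used=1 → run G
t=29: queue=[G,H,E] q_used=2 → run G
t=30: queue=[H,E,G] q_used=0 → run H
t=31: queue=[H,E,G] q_used=1 → run H
t=32: queue=[E,G] q_used=0 → run E
t=33: queue=[G] q_used=0 → run G
t=34: (idle)
t=35: (idle)
t=36: (idle)
t=37: (idle)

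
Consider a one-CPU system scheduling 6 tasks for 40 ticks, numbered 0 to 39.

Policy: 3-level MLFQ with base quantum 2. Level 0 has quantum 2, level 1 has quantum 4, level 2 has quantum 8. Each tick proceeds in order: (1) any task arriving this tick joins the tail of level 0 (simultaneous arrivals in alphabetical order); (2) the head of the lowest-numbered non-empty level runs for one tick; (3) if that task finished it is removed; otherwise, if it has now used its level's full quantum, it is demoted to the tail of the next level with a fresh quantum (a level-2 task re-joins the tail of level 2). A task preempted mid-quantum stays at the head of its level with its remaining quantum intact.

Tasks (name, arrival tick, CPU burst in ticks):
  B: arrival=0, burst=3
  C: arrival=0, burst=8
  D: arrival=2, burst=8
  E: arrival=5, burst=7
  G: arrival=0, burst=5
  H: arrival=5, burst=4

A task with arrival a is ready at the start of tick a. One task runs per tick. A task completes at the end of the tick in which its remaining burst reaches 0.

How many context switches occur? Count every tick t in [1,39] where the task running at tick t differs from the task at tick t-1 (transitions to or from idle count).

context switches = 15

t=0: L0/L1/L2 = BCG/-/- → run B
t=1: L0/L1/L2 = BCG/-/- → run B
t=2: L0/L1/L2 = CGD/B/- → run C
t=3: L0/L1/L2 = CGD/B/- → run C
t=4: L0/L1/L2 = GD/BC/- → run G
t=5: L0/L1/L2 = GDEH/BC/- → run G
t=6: L0/L1/L2 = DEH/BCG/- → run D
t=7: L0/L1/L2 = DEH/BCG/- → run D
t=8: L0/L1/L2 = EH/BCGD/- → run E
t=9: L0/L1/L2 = EH/BCGD/- → run E
t=10: L0/L1/L2 = H/BCGDE/- → run H
t=11: L0/L1/L2 = H/BCGDE/- → run H
t=12: L0/L1/L2 = -/BCGDEH/- → run B
t=13: L0/L1/L2 = -/CGDEH/- → run C
t=14: L0/L1/L2 = -/CGDEH/- → run C
t=15: L0/L1/L2 = -/CGDEH/- → run C
t=16: L0/L1/L2 = -/CGDEH/- → run C
t=17: L0/L1/L2 = -/GDEH/C → run G
t=18: L0/L1/L2 = -/GDEH/C → run G
t=19: L0/L1/L2 = -/GDEH/C → run G
t=20: L0/L1/L2 = -/DEH/C → run D
t=21: L0/L1/L2 = -/DEH/C → run D
t=22: L0/L1/L2 = -/DEH/C → run D
t=23: L0/L1/L2 = -/DEH/C → run D
t=24: L0/L1/L2 = -/EH/CD → run E
t=25: L0/L1/L2 = -/EH/CD → run E
t=26: L0/L1/L2 = -/EH/CD → run E
t=27: L0/L1/L2 = -/EH/CD → run E
t=28: L0/L1/L2 = -/H/CDE → run H
t=29: L0/L1/L2 = -/H/CDE → run H
t=30: L0/L1/L2 = -/-/CDE → run C
t=31: L0/L1/L2 = -/-/CDE → run C
t=32: L0/L1/L2 = -/-/DE → run D
t=33: L0/L1/L2 = -/-/DE → run D
t=34: L0/L1/L2 = -/-/E → run E
t=35: (idle)
t=36: (idle)
t=37: (idle)
t=38: (idle)
t=39: (idle)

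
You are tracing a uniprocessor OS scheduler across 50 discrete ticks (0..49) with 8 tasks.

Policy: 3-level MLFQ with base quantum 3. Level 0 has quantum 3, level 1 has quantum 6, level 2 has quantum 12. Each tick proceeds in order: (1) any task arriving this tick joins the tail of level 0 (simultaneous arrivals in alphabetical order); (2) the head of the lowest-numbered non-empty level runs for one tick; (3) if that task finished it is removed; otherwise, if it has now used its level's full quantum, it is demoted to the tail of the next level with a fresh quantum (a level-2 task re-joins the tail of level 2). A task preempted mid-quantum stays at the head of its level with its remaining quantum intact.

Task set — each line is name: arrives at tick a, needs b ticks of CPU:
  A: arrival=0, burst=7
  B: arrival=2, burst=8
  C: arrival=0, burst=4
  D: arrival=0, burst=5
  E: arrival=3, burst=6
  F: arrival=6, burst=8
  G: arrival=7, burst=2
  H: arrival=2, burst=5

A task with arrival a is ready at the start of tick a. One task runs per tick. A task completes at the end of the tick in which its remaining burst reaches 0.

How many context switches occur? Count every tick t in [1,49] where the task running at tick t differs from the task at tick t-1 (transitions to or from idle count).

context switches = 15

t=0: L0/L1/L2 = ACD/-/- → run A
t=1: L0/L1/L2 = ACD/-/- → run A
t=2: L0/L1/L2 = ACDBH/-/- → run A
t=3: L0/L1/L2 = CDBHE/A/- → run C
t=4: L0/L1/L2 = CDBHE/A/- → run C
t=5: L0/L1/L2 = CDBHE/A/- → run C
t=6: L0/L1/L2 = DBHEF/AC/- → run D
t=7: L0/L1/L2 = DBHEFG/AC/- → run D
t=8: L0/L1/L2 = DBHEFG/AC/- → run D
t=9: L0/L1/L2 = BHEFG/ACD/- → run B
t=10: L0/L1/L2 = BHEFG/ACD/- → run B
t=11: L0/L1/L2 = BHEFG/ACD/- → run B
t=12: L0/L1/L2 = HEFG/ACDB/- → run H
t=13: L0/L1/L2 = HEFG/ACDB/- → run H
t=14: L0/L1/L2 = HEFG/ACDB/- → run H
t=15: L0/L1/L2 = EFG/ACDBH/- → run E
t=16: L0/L1/L2 = EFG/ACDBH/- → run E
t=17: L0/L1/L2 = EFG/ACDBH/- → run E
t=18: L0/L1/L2 = FG/ACDBHE/- → run F
t=19: L0/L1/L2 = FG/ACDBHE/- → run F
t=20: L0/L1/L2 = FG/ACDBHE/- → run F
t=21: L0/L1/L2 = G/ACDBHEF/- → run G
t=22: L0/L1/L2 = G/ACDBHEF/- → run G
t=23: L0/L1/L2 = -/ACDBHEF/- → run A
t=24: L0/L1/L2 = -/ACDBHEF/- → run A
t=25: L0/L1/L2 = -/ACDBHEF/- → run A
t=26: L0/L1/L2 = -/ACDBHEF/- → run A
t=27: L0/L1/L2 = -/CDBHEF/- → run C
t=28: L0/L1/L2 = -/DBHEF/- → run D
t=29: L0/L1/L2 = -/DBHEF/- → run D
t=30: L0/L1/L2 = -/BHEF/- → run B
t=31: L0/L1/L2 = -/BHEF/- → run B
t=32: L0/L1/L2 = -/BHEF/- → run B
t=33: L0/L1/L2 = -/BHEF/- → run B
t=34: L0/L1/L2 = -/BHEF/- → run B
t=35: L0/L1/L2 = -/HEF/- → run H
t=36: L0/L1/L2 = -/HEF/- → run H
t=37: L0/L1/L2 = -/EF/- → run E
t=38: L0/L1/L2 = -/EF/- → run E
t=39: L0/L1/L2 = -/EF/- → run E
t=40: L0/L1/L2 = -/F/- → run F
t=41: L0/L1/L2 = -/F/- → run F
t=42: L0/L1/L2 = -/F/- → run F
t=43: L0/L1/L2 = -/F/- → run F
t=44: L0/L1/L2 = -/F/- → run F
t=45: (idle)
t=46: (idle)
t=47: (idle)
t=48: (idle)
t=49: (idle)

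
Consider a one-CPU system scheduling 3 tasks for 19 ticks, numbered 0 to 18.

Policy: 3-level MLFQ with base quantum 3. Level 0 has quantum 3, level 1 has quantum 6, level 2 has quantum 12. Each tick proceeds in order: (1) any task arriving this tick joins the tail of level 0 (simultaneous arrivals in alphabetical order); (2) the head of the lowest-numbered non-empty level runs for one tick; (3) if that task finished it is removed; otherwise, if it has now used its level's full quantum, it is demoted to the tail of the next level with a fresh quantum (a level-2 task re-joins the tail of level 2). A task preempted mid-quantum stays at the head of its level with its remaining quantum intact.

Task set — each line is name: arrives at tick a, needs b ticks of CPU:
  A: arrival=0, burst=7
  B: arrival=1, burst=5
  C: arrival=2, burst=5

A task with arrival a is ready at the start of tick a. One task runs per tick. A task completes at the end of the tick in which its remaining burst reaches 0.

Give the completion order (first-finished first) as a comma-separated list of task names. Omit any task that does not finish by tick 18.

t=0: L0/L1/L2 = A/-/- → run A
t=1: L0/L1/L2 = AB/-/- → run A
t=2: L0/L1/L2 = ABC/-/- → run A
t=3: L0/L1/L2 = BC/A/- → run B
t=4: L0/L1/L2 = BC/A/- → run B
t=5: L0/L1/L2 = BC/A/- → run B
t=6: L0/L1/L2 = C/AB/- → run C
t=7: L0/L1/L2 = C/AB/- → run C
t=8: L0/L1/L2 = C/AB/- → run C
t=9: L0/L1/L2 = -/ABC/- → run A
t=10: L0/L1/L2 = -/ABC/- → run A
t=11: L0/L1/L2 = -/ABC/- → run A
t=12: L0/L1/L2 = -/ABC/- → run A
t=13: L0/L1/L2 = -/BC/- → run B
t=14: L0/L1/L2 = -/BC/- → run B
t=15: L0/L1/L2 = -/C/- → run C
t=16: L0/L1/L2 = -/C/- → run C
t=17: (idle)
t=18: (idle)

completion order = A, B, C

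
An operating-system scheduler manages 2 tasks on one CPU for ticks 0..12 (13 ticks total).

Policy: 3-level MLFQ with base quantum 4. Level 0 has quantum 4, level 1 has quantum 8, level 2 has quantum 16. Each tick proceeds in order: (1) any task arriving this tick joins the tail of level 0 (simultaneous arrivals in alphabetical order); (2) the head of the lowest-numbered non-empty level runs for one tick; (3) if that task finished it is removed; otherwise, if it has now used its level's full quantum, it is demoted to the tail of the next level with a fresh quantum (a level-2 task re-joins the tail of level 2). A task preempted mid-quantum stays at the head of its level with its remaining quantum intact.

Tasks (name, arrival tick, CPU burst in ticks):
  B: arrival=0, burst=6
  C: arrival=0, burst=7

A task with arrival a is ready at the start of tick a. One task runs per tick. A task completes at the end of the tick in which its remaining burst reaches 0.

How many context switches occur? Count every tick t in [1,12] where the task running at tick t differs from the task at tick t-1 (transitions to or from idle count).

context switches = 3

t=0: L0/L1/L2 = BC/-/- → run B
t=1: L0/L1/L2 = BC/-/- → run B
t=2: L0/L1/L2 = BC/-/- → run B
t=3: L0/L1/L2 = BC/-/- → run B
t=4: L0/L1/L2 = C/B/- → run C
t=5: L0/L1/L2 = C/B/- → run C
t=6: L0/L1/L2 = C/B/- → run C
t=7: L0/L1/L2 = C/B/- → run C
t=8: L0/L1/L2 = -/BC/- → run B
t=9: L0/L1/L2 = -/BC/- → run B
t=10: L0/L1/L2 = -/C/- → run C
t=11: L0/L1/L2 = -/C/- → run C
t=12: L0/L1/L2 = -/C/- → run C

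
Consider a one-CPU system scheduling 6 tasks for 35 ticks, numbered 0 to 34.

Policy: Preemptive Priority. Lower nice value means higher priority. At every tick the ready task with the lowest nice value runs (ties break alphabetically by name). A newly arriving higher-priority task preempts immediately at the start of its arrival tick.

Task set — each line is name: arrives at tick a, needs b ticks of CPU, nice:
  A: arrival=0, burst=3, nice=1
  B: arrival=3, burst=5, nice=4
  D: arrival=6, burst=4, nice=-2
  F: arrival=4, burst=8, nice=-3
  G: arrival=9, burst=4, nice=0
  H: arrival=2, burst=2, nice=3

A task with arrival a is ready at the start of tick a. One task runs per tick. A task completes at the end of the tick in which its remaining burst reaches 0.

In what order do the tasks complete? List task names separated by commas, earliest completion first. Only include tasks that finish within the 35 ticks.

t=0: ready={A} → run A
t=1: ready={A} → run A
t=2: ready={A,H} → run A
t=3: ready={B,H} → run H
t=4: ready={B,F,H} → run F
t=5: ready={B,F,H} → run F
t=6: ready={B,D,F,H} → run F
t=7: ready={B,D,F,H} → run F
t=8: ready={B,D,F,H} → run F
t=9: ready={B,D,F,G,H} → run F
t=10: ready={B,D,F,G,H} → run F
t=11: ready={B,D,F,G,H} → run F
t=12: ready={B,D,G,H} → run D
t=13: ready={B,D,G,H} → run D
t=14: ready={B,D,G,H} → run D
t=15: ready={B,D,G,H} → run D
t=16: ready={B,G,H} → run G
t=17: ready={B,G,H} → run G
t=18: ready={B,G,H} → run G
t=19: ready={B,G,H} → run G
t=20: ready={B,H} → run H
t=21: ready={B} → run B
t=22: ready={B} → run B
t=23: ready={B} → run B
t=24: ready={B} → run B
t=25: ready={B} → run B
t=26: (idle)
t=27: (idle)
t=28: (idle)
t=29: (idle)
t=30: (idle)
t=31: (idle)
t=32: (idle)
t=33: (idle)
t=34: (idle)

completion order = A, F, D, G, H, B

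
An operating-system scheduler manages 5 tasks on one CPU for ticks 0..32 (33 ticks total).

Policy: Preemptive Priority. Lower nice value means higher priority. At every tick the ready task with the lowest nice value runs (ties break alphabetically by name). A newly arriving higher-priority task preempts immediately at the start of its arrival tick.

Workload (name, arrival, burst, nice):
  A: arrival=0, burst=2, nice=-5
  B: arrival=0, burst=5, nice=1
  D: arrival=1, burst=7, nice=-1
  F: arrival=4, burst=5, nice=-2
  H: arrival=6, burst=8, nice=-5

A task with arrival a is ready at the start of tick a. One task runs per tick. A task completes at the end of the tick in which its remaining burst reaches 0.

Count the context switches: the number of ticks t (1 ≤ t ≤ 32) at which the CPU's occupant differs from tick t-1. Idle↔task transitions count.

t=0: ready={A,B} → run A
t=1: ready={A,B,D} → run A
t=2: ready={B,D} → run D
t=3: ready={B,D} → run D
t=4: ready={B,D,F} → run F
t=5: ready={B,D,F} → run F
t=6: ready={B,D,F,H} → run H
t=7: ready={B,D,F,H} → run H
t=8: ready={B,D,F,H} → run H
t=9: ready={B,D,F,H} → run H
t=10: ready={B,D,F,H} → run H
t=11: ready={B,D,F,H} → run H
t=12: ready={B,D,F,H} → run H
t=13: ready={B,D,F,H} → run H
t=14: ready={B,D,F} → run F
t=15: ready={B,D,F} → run F
t=16: ready={B,D,F} → run F
t=17: ready={B,D} → run D
t=18: ready={B,D} → run D
t=19: ready={B,D} → run D
t=20: ready={B,D} → run D
t=21: ready={B,D} → run D
t=22: ready={B} → run B
t=23: ready={B} → run B
t=24: ready={B} → run B
t=25: ready={B} → run B
t=26: ready={B} → run B
t=27: (idle)
t=28: (idle)
t=29: (idle)
t=30: (idle)
t=31: (idle)
t=32: (idle)

context switches = 7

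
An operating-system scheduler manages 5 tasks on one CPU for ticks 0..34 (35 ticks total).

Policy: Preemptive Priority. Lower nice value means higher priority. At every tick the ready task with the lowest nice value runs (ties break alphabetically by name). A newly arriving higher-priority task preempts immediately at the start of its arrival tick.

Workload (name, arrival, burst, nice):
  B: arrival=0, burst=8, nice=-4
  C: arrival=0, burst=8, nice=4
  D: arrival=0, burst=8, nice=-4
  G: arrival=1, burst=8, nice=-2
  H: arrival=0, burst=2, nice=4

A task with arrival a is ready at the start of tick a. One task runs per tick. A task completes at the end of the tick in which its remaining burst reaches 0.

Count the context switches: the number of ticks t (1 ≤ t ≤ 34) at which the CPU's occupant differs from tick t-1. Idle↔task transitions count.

t=0: ready={B,C,D,H} → run B
t=1: ready={B,C,D,G,H} → run B
t=2: ready={B,C,D,G,H} → run B
t=3: ready={B,C,D,G,H} → run B
t=4: ready={B,C,D,G,H} → run B
t=5: ready={B,C,D,G,H} → run B
t=6: ready={B,C,D,G,H} → run B
t=7: ready={B,C,D,G,H} → run B
t=8: ready={C,D,G,H} → run D
t=9: ready={C,D,G,H} → run D
t=10: ready={C,D,G,H} → run D
t=11: ready={C,D,G,H} → run D
t=12: ready={C,D,G,H} → run D
t=13: ready={C,D,G,H} → run D
t=14: ready={C,D,G,H} → run D
t=15: ready={C,D,G,H} → run D
t=16: ready={C,G,H} → run G
t=17: ready={C,G,H} → run G
t=18: ready={C,G,H} → run G
t=19: ready={C,G,H} → run G
t=20: ready={C,G,H} → run G
t=21: ready={C,G,H} → run G
t=22: ready={C,G,H} → run G
t=23: ready={C,G,H} → run G
t=24: ready={C,H} → run C
t=25: ready={C,H} → run C
t=26: ready={C,H} → run C
t=27: ready={C,H} → run C
t=28: ready={C,H} → run C
t=29: ready={C,H} → run C
t=30: ready={C,H} → run C
t=31: ready={C,H} → run C
t=32: ready={H} → run H
t=33: ready={H} → run H
t=34: (idle)

context switches = 5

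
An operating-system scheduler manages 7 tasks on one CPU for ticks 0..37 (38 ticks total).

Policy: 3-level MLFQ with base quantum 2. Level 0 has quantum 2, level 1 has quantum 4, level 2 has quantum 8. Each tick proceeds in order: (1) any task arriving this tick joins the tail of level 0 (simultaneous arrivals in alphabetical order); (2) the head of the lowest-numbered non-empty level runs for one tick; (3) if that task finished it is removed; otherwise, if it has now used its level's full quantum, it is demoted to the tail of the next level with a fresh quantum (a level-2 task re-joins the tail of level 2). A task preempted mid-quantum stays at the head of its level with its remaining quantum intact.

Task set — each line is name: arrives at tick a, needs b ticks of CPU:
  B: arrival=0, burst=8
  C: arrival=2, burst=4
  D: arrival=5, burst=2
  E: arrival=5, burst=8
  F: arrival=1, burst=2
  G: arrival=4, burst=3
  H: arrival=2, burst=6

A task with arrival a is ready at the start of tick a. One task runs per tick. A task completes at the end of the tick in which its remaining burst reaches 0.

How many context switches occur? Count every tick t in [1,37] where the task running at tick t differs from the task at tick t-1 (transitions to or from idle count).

context switches = 14

t=0: L0/L1/L2 = B/-/- → run B
t=1: L0/L1/L2 = BF/-/- → run B
t=2: L0/L1/L2 = FCH/B/- → run F
t=3: L0/L1/L2 = FCH/B/- → run F
t=4: L0/L1/L2 = CHG/B/- → run C
t=5: L0/L1/L2 = CHGDE/B/- → run C
t=6: L0/L1/L2 = HGDE/BC/- → run H
t=7: L0/L1/L2 = HGDE/BC/- → run H
t=8: L0/L1/L2 = GDE/BCH/- → run G
t=9: L0/L1/L2 = GDE/BCH/- → run G
t=10: L0/L1/L2 = DE/BCHG/- → run D
t=11: L0/L1/L2 = DE/BCHG/- → run D
t=12: L0/L1/L2 = E/BCHG/- → run E
t=13: L0/L1/L2 = E/BCHG/- → run E
t=14: L0/L1/L2 = -/BCHGE/- → run B
t=15: L0/L1/L2 = -/BCHGE/- → run B
t=16: L0/L1/L2 = -/BCHGE/- → run B
t=17: L0/L1/L2 = -/BCHGE/- → run B
t=18: L0/L1/L2 = -/CHGE/B → run C
t=19: L0/L1/L2 = -/CHGE/B → run C
t=20: L0/L1/L2 = -/HGE/B → run H
t=21: L0/L1/L2 = -/HGE/B → run H
t=22: L0/L1/L2 = -/HGE/B → run H
t=23: L0/L1/L2 = -/HGE/B → run H
t=24: L0/L1/L2 = -/GE/B → run G
t=25: L0/L1/L2 = -/E/B → run E
t=26: L0/L1/L2 = -/E/B → run E
t=27: L0/L1/L2 = -/E/B → run E
t=28: L0/L1/L2 = -/E/B → run E
t=29: L0/L1/L2 = -/-/BE → run B
t=30: L0/L1/L2 = -/-/BE → run B
t=31: L0/L1/L2 = -/-/E → run E
t=32: L0/L1/L2 = -/-/E → run E
t=33: (idle)
t=34: (idle)
t=35: (idle)
t=36: (idle)
t=37: (idle)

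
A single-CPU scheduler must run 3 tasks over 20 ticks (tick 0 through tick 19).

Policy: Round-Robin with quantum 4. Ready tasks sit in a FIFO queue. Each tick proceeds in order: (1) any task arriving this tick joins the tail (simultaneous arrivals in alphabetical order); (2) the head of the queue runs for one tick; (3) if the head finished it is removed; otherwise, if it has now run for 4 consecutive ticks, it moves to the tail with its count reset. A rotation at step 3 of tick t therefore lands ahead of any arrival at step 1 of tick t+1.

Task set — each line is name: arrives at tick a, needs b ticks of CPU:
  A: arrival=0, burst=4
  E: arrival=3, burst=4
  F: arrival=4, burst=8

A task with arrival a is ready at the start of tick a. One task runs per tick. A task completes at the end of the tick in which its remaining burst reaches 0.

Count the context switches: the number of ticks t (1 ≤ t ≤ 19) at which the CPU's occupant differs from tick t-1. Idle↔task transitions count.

context switches = 3

t=0: queue=[A] q_used=0 → run A
t=1: queue=[A] q_used=1 → run A
t=2: queue=[A] q_used=2 → run A
t=3: queue=[A,E] q_used=3 → run A
t=4: queue=[E,F] q_used=0 → run E
t=5: queue=[E,F] q_used=1 → run E
t=6: queue=[E,F] q_used=2 → run E
t=7: queue=[E,F] q_used=3 → run E
t=8: queue=[F] q_used=0 → run F
t=9: queue=[F] q_used=1 → run F
t=10: queue=[F] q_used=2 → run F
t=11: queue=[F] q_used=3 → run F
t=12: queue=[F] q_used=0 → run F
t=13: queue=[F] q_used=1 → run F
t=14: queue=[F] q_used=2 → run F
t=15: queue=[F] q_used=3 → run F
t=16: (idle)
t=17: (idle)
t=18: (idle)
t=19: (idle)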